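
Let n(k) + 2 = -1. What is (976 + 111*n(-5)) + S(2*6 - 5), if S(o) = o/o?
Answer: 644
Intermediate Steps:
n(k) = -3 (n(k) = -2 - 1 = -3)
S(o) = 1
(976 + 111*n(-5)) + S(2*6 - 5) = (976 + 111*(-3)) + 1 = (976 - 333) + 1 = 643 + 1 = 644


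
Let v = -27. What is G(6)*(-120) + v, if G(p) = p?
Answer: -747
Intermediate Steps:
G(6)*(-120) + v = 6*(-120) - 27 = -720 - 27 = -747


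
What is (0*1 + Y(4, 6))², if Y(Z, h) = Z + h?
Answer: 100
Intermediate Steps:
(0*1 + Y(4, 6))² = (0*1 + (4 + 6))² = (0 + 10)² = 10² = 100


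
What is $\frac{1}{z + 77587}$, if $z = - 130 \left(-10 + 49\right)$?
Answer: $\frac{1}{72517} \approx 1.379 \cdot 10^{-5}$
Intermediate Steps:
$z = -5070$ ($z = \left(-130\right) 39 = -5070$)
$\frac{1}{z + 77587} = \frac{1}{-5070 + 77587} = \frac{1}{72517}$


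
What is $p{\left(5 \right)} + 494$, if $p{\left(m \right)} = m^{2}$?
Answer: $519$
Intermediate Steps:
$p{\left(5 \right)} + 494 = 5^{2} + 494 = 25 + 494 = 519$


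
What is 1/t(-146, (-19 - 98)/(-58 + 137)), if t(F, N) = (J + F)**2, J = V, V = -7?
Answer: 1/23409 ≈ 4.2719e-5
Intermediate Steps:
J = -7
t(F, N) = (-7 + F)**2
1/t(-146, (-19 - 98)/(-58 + 137)) = 1/((-7 - 146)**2) = 1/((-153)**2) = 1/23409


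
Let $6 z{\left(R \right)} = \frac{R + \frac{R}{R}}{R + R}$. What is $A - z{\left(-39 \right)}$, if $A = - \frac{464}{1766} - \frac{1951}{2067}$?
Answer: $- \frac{14102843}{10950966} \approx -1.2878$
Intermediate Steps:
$z{\left(R \right)} = \frac{1 + R}{12 R}$ ($z{\left(R \right)} = \frac{\left(R + \frac{R}{R}\right) \frac{1}{R + R}}{6} = \frac{\left(R + 1\right) \frac{1}{2 R}}{6} = \frac{\left(1 + R\right) \frac{1}{2 R}}{6} = \frac{\frac{1}{2} \frac{1}{R} \left(1 + R\right)}{6} = \frac{1 + R}{12 R}$)
$A = - \frac{2202277}{1825161}$ ($A = \left(-464\right) \frac{1}{1766} - \frac{1951}{2067} = - \frac{232}{883} - \frac{1951}{2067} = - \frac{2202277}{1825161} \approx -1.2066$)
$A - z{\left(-39 \right)} = - \frac{2202277}{1825161} - \frac{1 - 39}{12 \left(-39\right)} = - \frac{2202277}{1825161} - \frac{1}{12} \left(- \frac{1}{39}\right) \left(-38\right) = - \frac{2202277}{1825161} - \frac{19}{234} = - \frac{14102843}{10950966}$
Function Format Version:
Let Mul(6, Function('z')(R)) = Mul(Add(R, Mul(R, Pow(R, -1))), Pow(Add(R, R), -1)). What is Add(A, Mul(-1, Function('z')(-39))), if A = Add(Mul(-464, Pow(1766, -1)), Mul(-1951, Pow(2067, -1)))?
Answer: Rational(-14102843, 10950966) ≈ -1.2878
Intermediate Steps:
Function('z')(R) = Mul(Rational(1, 12), Pow(R, -1), Add(1, R)) (Function('z')(R) = Mul(Rational(1, 6), Mul(Add(R, Mul(R, Pow(R, -1))), Pow(Add(R, R), -1))) = Mul(Rational(1, 6), Mul(Add(R, 1), Pow(Mul(2, R), -1))) = Mul(Rational(1, 6), Mul(Add(1, R), Mul(Rational(1, 2), Pow(R, -1)))) = Mul(Rational(1, 6), Mul(Rational(1, 2), Pow(R, -1), Add(1, R))) = Mul(Rational(1, 12), Pow(R, -1), Add(1, R)))
A = Rational(-2202277, 1825161) (A = Add(Mul(-464, Rational(1, 1766)), Mul(-1951, Rational(1, 2067))) = Add(Rational(-232, 883), Rational(-1951, 2067)) = Rational(-2202277, 1825161) ≈ -1.2066)
Add(A, Mul(-1, Function('z')(-39))) = Add(Rational(-2202277, 1825161), Mul(-1, Mul(Rational(1, 12), Pow(-39, -1), Add(1, -39)))) = Add(Rational(-2202277, 1825161), Mul(-1, Mul(Rational(1, 12), Rational(-1, 39), -38))) = Add(Rational(-2202277, 1825161), Mul(-1, Rational(19, 234))) = Add(Rational(-2202277, 1825161), Rational(-19, 234)) = Rational(-14102843, 10950966)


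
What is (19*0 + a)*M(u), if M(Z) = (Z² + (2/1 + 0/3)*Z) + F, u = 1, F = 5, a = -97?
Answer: -776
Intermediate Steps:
M(Z) = 5 + Z² + 2*Z (M(Z) = (Z² + (2/1 + 0/3)*Z) + 5 = (Z² + (2*1 + 0*(⅓))*Z) + 5 = (Z² + (2 + 0)*Z) + 5 = (Z² + 2*Z) + 5 = 5 + Z² + 2*Z)
(19*0 + a)*M(u) = (19*0 - 97)*(5 + 1² + 2*1) = (0 - 97)*(5 + 1 + 2) = -97*8 = -776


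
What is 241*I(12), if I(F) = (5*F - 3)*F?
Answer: 164844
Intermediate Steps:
I(F) = F*(-3 + 5*F) (I(F) = (-3 + 5*F)*F = F*(-3 + 5*F))
241*I(12) = 241*(12*(-3 + 5*12)) = 241*(12*(-3 + 60)) = 241*(12*57) = 241*684 = 164844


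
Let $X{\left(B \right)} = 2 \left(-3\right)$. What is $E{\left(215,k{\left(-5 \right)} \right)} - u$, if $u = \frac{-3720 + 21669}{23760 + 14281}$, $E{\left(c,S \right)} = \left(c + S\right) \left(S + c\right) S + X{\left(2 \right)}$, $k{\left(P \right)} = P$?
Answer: $- \frac{8388286695}{38041} \approx -2.2051 \cdot 10^{5}$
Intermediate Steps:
$X{\left(B \right)} = -6$
$E{\left(c,S \right)} = -6 + S \left(S + c\right)^{2}$ ($E{\left(c,S \right)} = \left(c + S\right) \left(S + c\right) S - 6 = \left(S + c\right) \left(S + c\right) S - 6 = \left(S + c\right)^{2} S - 6 = S \left(S + c\right)^{2} - 6 = -6 + S \left(S + c\right)^{2}$)
$u = \frac{17949}{38041} \approx 0.47183$
$E{\left(215,k{\left(-5 \right)} \right)} - u = \left(-6 - 5 \left(-5 + 215\right)^{2}\right) - \frac{17949}{38041} = \left(-6 - 5 \cdot 210^{2}\right) - \frac{17949}{38041} = \left(-6 - 220500\right) - \frac{17949}{38041} = -220506 - \frac{17949}{38041} = - \frac{8388286695}{38041}$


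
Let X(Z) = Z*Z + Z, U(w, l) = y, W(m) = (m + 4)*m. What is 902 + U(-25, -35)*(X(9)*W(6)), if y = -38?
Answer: -204298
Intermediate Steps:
W(m) = m*(4 + m) (W(m) = (4 + m)*m = m*(4 + m))
U(w, l) = -38
X(Z) = Z + Z² (X(Z) = Z² + Z = Z + Z²)
902 + U(-25, -35)*(X(9)*W(6)) = 902 - 38*9*(1 + 9)*6*(4 + 6) = 902 - 38*9*10*6*10 = 902 - 3420*60 = 902 - 38*5400 = 902 - 205200 = -204298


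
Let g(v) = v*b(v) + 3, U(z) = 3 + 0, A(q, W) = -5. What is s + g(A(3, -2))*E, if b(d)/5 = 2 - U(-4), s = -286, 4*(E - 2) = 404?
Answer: 2598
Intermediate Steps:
E = 103 (E = 2 + (¼)*404 = 2 + 101 = 103)
U(z) = 3
b(d) = -5 (b(d) = 5*(2 - 1*3) = 5*(2 - 3) = 5*(-1) = -5)
g(v) = 3 - 5*v (g(v) = v*(-5) + 3 = -5*v + 3 = 3 - 5*v)
s + g(A(3, -2))*E = -286 + (3 - 5*(-5))*103 = -286 + (3 + 25)*103 = -286 + 28*103 = -286 + 2884 = 2598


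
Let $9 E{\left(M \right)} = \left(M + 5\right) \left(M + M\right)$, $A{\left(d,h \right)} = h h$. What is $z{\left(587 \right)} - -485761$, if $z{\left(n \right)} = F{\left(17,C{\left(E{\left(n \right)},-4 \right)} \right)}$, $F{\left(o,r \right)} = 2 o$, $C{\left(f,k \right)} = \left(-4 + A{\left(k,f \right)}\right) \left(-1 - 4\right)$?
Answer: $485795$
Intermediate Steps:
$A{\left(d,h \right)} = h^{2}$
$E{\left(M \right)} = \frac{2 M \left(5 + M\right)}{9}$ ($E{\left(M \right)} = \frac{\left(M + 5\right) \left(M + M\right)}{9} = \frac{\left(5 + M\right) 2 M}{9} = \frac{2 M \left(5 + M\right)}{9}$)
$C{\left(f,k \right)} = 20 - 5 f^{2}$ ($C{\left(f,k \right)} = \left(-4 + f^{2}\right) \left(-1 - 4\right) = \left(-4 + f^{2}\right) \left(-5\right) = 20 - 5 f^{2}$)
$z{\left(n \right)} = 34$ ($z{\left(n \right)} = 2 \cdot 17 = 34$)
$z{\left(587 \right)} - -485761 = 34 - -485761 = 34 + 485761 = 485795$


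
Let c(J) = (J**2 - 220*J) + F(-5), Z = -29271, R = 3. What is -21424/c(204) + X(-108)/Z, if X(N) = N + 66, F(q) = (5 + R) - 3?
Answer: 209079594/31798063 ≈ 6.5752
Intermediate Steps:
F(q) = 5 (F(q) = (5 + 3) - 3 = 8 - 3 = 5)
c(J) = 5 + J**2 - 220*J (c(J) = (J**2 - 220*J) + 5 = 5 + J**2 - 220*J)
X(N) = 66 + N
-21424/c(204) + X(-108)/Z = -21424/(5 + 204**2 - 220*204) + (66 - 108)/(-29271) = -21424/(5 + 41616 - 44880) - 42*(-1/29271) = -21424/(-3259) + 14/9757 = -21424*(-1/3259) + 14/9757 = 21424/3259 + 14/9757 = 209079594/31798063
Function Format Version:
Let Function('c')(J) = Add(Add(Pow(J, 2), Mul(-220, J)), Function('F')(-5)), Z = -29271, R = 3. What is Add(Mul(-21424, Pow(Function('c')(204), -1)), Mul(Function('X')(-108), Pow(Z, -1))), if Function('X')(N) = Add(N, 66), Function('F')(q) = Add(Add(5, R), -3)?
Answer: Rational(209079594, 31798063) ≈ 6.5752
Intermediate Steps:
Function('F')(q) = 5 (Function('F')(q) = Add(Add(5, 3), -3) = Add(8, -3) = 5)
Function('c')(J) = Add(5, Pow(J, 2), Mul(-220, J)) (Function('c')(J) = Add(Add(Pow(J, 2), Mul(-220, J)), 5) = Add(5, Pow(J, 2), Mul(-220, J)))
Function('X')(N) = Add(66, N)
Add(Mul(-21424, Pow(Function('c')(204), -1)), Mul(Function('X')(-108), Pow(Z, -1))) = Add(Mul(-21424, Pow(Add(5, Pow(204, 2), Mul(-220, 204)), -1)), Mul(Add(66, -108), Pow(-29271, -1))) = Add(Mul(-21424, Pow(Add(5, 41616, -44880), -1)), Mul(-42, Rational(-1, 29271))) = Add(Mul(-21424, Pow(-3259, -1)), Rational(14, 9757)) = Add(Mul(-21424, Rational(-1, 3259)), Rational(14, 9757)) = Add(Rational(21424, 3259), Rational(14, 9757)) = Rational(209079594, 31798063)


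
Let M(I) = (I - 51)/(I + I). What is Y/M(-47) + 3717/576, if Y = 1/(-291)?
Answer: 5885959/912576 ≈ 6.4498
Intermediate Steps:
Y = -1/291 ≈ -0.0034364
M(I) = (-51 + I)/(2*I) (M(I) = (-51 + I)/((2*I)) = (-51 + I)*(1/(2*I)) = (-51 + I)/(2*I))
Y/M(-47) + 3717/576 = -(-94/(-51 - 47))/291 + 3717/576 = -1/(291*((½)*(-1/47)*(-98))) + 3717*(1/576) = -1/(291*49/47) + 413/64 = -1/291*47/49 + 413/64 = -47/14259 + 413/64 = 5885959/912576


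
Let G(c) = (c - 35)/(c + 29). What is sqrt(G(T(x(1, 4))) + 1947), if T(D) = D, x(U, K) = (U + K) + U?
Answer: 2*sqrt(596015)/35 ≈ 44.115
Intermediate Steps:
x(U, K) = K + 2*U (x(U, K) = (K + U) + U = K + 2*U)
G(c) = (-35 + c)/(29 + c)
sqrt(G(T(x(1, 4))) + 1947) = sqrt((-35 + (4 + 2*1))/(29 + (4 + 2*1)) + 1947) = sqrt((-35 + (4 + 2))/(29 + (4 + 2)) + 1947) = sqrt((-35 + 6)/(29 + 6) + 1947) = sqrt(-29/35 + 1947) = sqrt(68116/35) = 2*sqrt(596015)/35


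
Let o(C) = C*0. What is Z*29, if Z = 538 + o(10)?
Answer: 15602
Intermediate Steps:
o(C) = 0
Z = 538 (Z = 538 + 0 = 538)
Z*29 = 538*29 = 15602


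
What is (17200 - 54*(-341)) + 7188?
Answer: 42802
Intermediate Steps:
(17200 - 54*(-341)) + 7188 = (17200 + 18414) + 7188 = 35614 + 7188 = 42802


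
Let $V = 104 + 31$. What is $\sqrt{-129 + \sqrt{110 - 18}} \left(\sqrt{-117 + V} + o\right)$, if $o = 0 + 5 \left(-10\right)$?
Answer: $\sqrt{-129 + 2 \sqrt{23}} \left(-50 + 3 \sqrt{2}\right) \approx - 500.01 i$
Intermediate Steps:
$V = 135$
$o = -50$ ($o = 0 - 50 = -50$)
$\sqrt{-129 + \sqrt{110 - 18}} \left(\sqrt{-117 + V} + o\right) = \sqrt{-129 + \sqrt{110 - 18}} \left(\sqrt{-117 + 135} - 50\right) = \sqrt{-129 + \sqrt{92}} \left(\sqrt{18} - 50\right) = \sqrt{-129 + 2 \sqrt{23}} \left(3 \sqrt{2} - 50\right) = \sqrt{-129 + 2 \sqrt{23}} \left(-50 + 3 \sqrt{2}\right)$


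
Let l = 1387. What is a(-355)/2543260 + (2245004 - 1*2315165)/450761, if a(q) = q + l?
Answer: -44493119877/286600605215 ≈ -0.15524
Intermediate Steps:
a(q) = 1387 + q (a(q) = q + 1387 = 1387 + q)
a(-355)/2543260 + (2245004 - 1*2315165)/450761 = (1387 - 355)/2543260 + (2245004 - 1*2315165)/450761 = 1032*(1/2543260) + (2245004 - 2315165)*(1/450761) = 258/635815 - 70161*1/450761 = 258/635815 - 70161/450761 = -44493119877/286600605215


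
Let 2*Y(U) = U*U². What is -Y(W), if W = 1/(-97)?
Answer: 1/1825346 ≈ 5.4784e-7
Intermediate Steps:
W = -1/97 ≈ -0.010309
Y(U) = U³/2 (Y(U) = (U*U²)/2 = U³/2)
-Y(W) = -(-1/97)³/2 = -(-1)/(2*912673) = -1*(-1/1825346) = 1/1825346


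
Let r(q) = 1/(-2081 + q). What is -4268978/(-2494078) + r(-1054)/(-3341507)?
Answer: 22360105147230644/13063512232268355 ≈ 1.7116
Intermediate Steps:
-4268978/(-2494078) + r(-1054)/(-3341507) = -4268978/(-2494078) + 1/(-2081 - 1054*(-3341507)) = -4268978*(-1/2494078) - 1/3341507/(-3135) = 2134489/1247039 - 1/3135*(-1/3341507) = 2134489/1247039 + 1/10475624445 = 22360105147230644/13063512232268355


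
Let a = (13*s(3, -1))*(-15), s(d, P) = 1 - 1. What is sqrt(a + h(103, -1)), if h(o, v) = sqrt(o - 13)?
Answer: sqrt(3)*10**(1/4) ≈ 3.0801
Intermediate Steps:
s(d, P) = 0
h(o, v) = sqrt(-13 + o)
a = 0 (a = (13*0)*(-15) = 0*(-15) = 0)
sqrt(a + h(103, -1)) = sqrt(0 + sqrt(-13 + 103)) = sqrt(0 + sqrt(90)) = sqrt(0 + 3*sqrt(10)) = sqrt(3*sqrt(10)) = sqrt(3)*10**(1/4)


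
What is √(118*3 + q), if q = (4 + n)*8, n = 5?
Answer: √426 ≈ 20.640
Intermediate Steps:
q = 72 (q = (4 + 5)*8 = 9*8 = 72)
√(118*3 + q) = √(118*3 + 72) = √(354 + 72) = √426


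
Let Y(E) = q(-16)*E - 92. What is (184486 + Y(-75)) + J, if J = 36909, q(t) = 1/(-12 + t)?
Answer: 6196559/28 ≈ 2.2131e+5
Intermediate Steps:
Y(E) = -92 - E/28 (Y(E) = E/(-12 - 16) - 92 = E/(-28) - 92 = -E/28 - 92 = -92 - E/28)
(184486 + Y(-75)) + J = (184486 + (-92 - 1/28*(-75))) + 36909 = (184486 + (-92 + 75/28)) + 36909 = (184486 - 2501/28) + 36909 = 5163107/28 + 36909 = 6196559/28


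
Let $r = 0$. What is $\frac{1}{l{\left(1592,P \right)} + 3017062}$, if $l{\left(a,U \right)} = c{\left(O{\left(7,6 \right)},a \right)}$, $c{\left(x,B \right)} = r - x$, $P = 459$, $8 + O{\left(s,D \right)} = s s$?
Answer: $\frac{1}{3017021} \approx 3.3145 \cdot 10^{-7}$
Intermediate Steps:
$O{\left(s,D \right)} = -8 + s^{2}$ ($O{\left(s,D \right)} = -8 + s s = -8 + s^{2}$)
$c{\left(x,B \right)} = - x$ ($c{\left(x,B \right)} = 0 - x = - x$)
$l{\left(a,U \right)} = -41$ ($l{\left(a,U \right)} = - (-8 + 7^{2}) = - (-8 + 49) = \left(-1\right) 41 = -41$)
$\frac{1}{l{\left(1592,P \right)} + 3017062} = \frac{1}{-41 + 3017062} = \frac{1}{3017021}$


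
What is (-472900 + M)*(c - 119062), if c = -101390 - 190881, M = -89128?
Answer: 231180663324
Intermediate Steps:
c = -292271
(-472900 + M)*(c - 119062) = (-472900 - 89128)*(-292271 - 119062) = -562028*(-411333) = 231180663324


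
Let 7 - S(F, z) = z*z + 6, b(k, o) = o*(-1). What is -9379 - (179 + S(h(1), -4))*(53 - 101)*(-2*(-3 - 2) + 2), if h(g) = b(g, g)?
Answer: 85085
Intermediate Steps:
b(k, o) = -o
h(g) = -g
S(F, z) = 1 - z² (S(F, z) = 7 - (z*z + 6) = 7 - (z² + 6) = 7 - (6 + z²) = 7 + (-6 - z²) = 1 - z²)
-9379 - (179 + S(h(1), -4))*(53 - 101)*(-2*(-3 - 2) + 2) = -9379 - (179 + (1 - 1*(-4)²))*(53 - 101)*(-2*(-3 - 2) + 2) = -9379 - (179 + (1 - 1*16))*(-48)*(-2*(-5) + 2) = -9379 - (179 + (1 - 16))*(-48)*(10 + 2) = -9379 - (179 - 15)*(-48)*12 = -9379 - 164*(-48)*12 = -9379 - (-7872)*12 = -9379 - 1*(-94464) = -9379 + 94464 = 85085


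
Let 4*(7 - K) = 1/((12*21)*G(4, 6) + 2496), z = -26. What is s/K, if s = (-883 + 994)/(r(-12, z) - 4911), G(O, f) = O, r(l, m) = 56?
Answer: -1555776/476328905 ≈ -0.0032662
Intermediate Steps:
s = -111/4855 (s = (-883 + 994)/(56 - 4911) = 111/(-4855) = 111*(-1/4855) = -111/4855 ≈ -0.022863)
K = 98111/14016 (K = 7 - 1/(4*((12*21)*4 + 2496)) = 7 - 1/(4*(252*4 + 2496)) = 7 - 1/(4*(1008 + 2496)) = 7 - 1/4/3504 = 7 - 1/4*1/3504 = 7 - 1/14016 = 98111/14016 ≈ 6.9999)
s/K = -111/(4855*98111/14016) = -111/4855*14016/98111 = -1555776/476328905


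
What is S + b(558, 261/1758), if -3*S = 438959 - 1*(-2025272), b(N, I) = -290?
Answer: -2465101/3 ≈ -8.2170e+5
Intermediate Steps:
S = -2464231/3 (S = -(438959 - 1*(-2025272))/3 = -(438959 + 2025272)/3 = -⅓*2464231 = -2464231/3 ≈ -8.2141e+5)
S + b(558, 261/1758) = -2464231/3 - 290 = -2465101/3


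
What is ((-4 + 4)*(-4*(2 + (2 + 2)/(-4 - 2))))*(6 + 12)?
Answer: 0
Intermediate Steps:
((-4 + 4)*(-4*(2 + (2 + 2)/(-4 - 2))))*(6 + 12) = (0*(-4*(2 + 4/(-6))))*18 = (0*(-4*(2 + 4*(-⅙))))*18 = (0*(-4*(2 - ⅔)))*18 = (0*(-4*4/3))*18 = (0*(-16/3))*18 = 0*18 = 0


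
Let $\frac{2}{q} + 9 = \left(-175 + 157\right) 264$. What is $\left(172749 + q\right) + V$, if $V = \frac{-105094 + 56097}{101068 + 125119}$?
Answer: $\frac{14309928571604}{82836639} \approx 1.7275 \cdot 10^{5}$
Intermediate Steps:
$q = - \frac{2}{4761}$ ($q = \frac{2}{-9 + \left(-175 + 157\right) 264} = \frac{2}{-9 - 4752} = \frac{2}{-4761} = 2 \left(- \frac{1}{4761}\right) = - \frac{2}{4761} \approx -0.00042008$)
$V = - \frac{3769}{17399}$ ($V = - \frac{48997}{226187} = \left(-48997\right) \frac{1}{226187} = - \frac{3769}{17399} \approx -0.21662$)
$\left(172749 + q\right) + V = \left(172749 - \frac{2}{4761}\right) - \frac{3769}{17399} = \frac{822457987}{4761} - \frac{3769}{17399} = \frac{14309928571604}{82836639}$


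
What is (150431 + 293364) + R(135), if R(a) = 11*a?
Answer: 445280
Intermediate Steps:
(150431 + 293364) + R(135) = (150431 + 293364) + 11*135 = 443795 + 1485 = 445280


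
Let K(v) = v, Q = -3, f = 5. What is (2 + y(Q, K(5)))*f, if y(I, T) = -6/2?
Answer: -5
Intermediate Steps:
y(I, T) = -3 (y(I, T) = -6*1/2 = -3)
(2 + y(Q, K(5)))*f = (2 - 3)*5 = -1*5 = -5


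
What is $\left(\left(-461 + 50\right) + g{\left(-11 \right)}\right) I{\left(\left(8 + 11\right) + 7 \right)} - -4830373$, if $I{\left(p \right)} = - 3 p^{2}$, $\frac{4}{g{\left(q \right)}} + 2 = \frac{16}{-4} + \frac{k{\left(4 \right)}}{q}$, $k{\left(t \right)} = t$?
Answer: $\frac{198280451}{35} \approx 5.6652 \cdot 10^{6}$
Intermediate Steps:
$g{\left(q \right)} = \frac{4}{-6 + \frac{4}{q}}$ ($g{\left(q \right)} = \frac{4}{-2 + \left(\frac{16}{-4} + \frac{4}{q}\right)} = \frac{4}{-2 + \left(16 \left(- \frac{1}{4}\right) + \frac{4}{q}\right)} = \frac{4}{-2 - \left(4 - \frac{4}{q}\right)} = \frac{4}{-6 + \frac{4}{q}}$)
$\left(\left(-461 + 50\right) + g{\left(-11 \right)}\right) I{\left(\left(8 + 11\right) + 7 \right)} - -4830373 = \left(\left(-461 + 50\right) - - \frac{22}{-2 + 3 \left(-11\right)}\right) \left(- 3 \left(\left(8 + 11\right) + 7\right)^{2}\right) - -4830373 = \left(-411 - - \frac{22}{-2 - 33}\right) \left(- 3 \left(19 + 7\right)^{2}\right) + 4830373 = \left(-411 - - \frac{22}{-35}\right) \left(- 3 \cdot 26^{2}\right) + 4830373 = \left(-411 - \left(-22\right) \left(- \frac{1}{35}\right)\right) \left(\left(-3\right) 676\right) + 4830373 = \left(-411 - \frac{22}{35}\right) \left(-2028\right) + 4830373 = \left(- \frac{14407}{35}\right) \left(-2028\right) + 4830373 = \frac{29217396}{35} + 4830373 = \frac{198280451}{35}$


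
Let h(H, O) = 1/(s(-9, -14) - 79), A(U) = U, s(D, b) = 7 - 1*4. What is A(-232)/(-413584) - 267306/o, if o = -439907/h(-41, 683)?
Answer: -123554140/16619381909 ≈ -0.0074343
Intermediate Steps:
s(D, b) = 3 (s(D, b) = 7 - 4 = 3)
h(H, O) = -1/76 (h(H, O) = 1/(3 - 79) = 1/(-76) = -1/76)
o = 33432932 (o = -439907/(-1/76) = -439907*(-76) = 33432932)
A(-232)/(-413584) - 267306/o = -232/(-413584) - 267306/33432932 = -232*(-1/413584) - 267306*1/33432932 = 29/51698 - 10281/1285882 = -123554140/16619381909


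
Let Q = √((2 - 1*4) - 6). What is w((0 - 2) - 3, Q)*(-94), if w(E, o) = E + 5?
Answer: 0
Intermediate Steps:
Q = 2*I*√2 (Q = √((2 - 4) - 6) = √(-2 - 6) = √(-8) = 2*I*√2 ≈ 2.8284*I)
w(E, o) = 5 + E
w((0 - 2) - 3, Q)*(-94) = (5 + ((0 - 2) - 3))*(-94) = (5 + (-2 - 3))*(-94) = (5 - 5)*(-94) = 0*(-94) = 0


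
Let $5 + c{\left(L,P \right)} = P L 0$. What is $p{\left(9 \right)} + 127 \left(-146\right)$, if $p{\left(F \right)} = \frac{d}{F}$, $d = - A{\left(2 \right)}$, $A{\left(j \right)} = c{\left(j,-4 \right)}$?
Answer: $- \frac{166873}{9} \approx -18541.0$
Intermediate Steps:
$c{\left(L,P \right)} = -5$ ($c{\left(L,P \right)} = -5 + P L 0 = -5 + L P 0 = -5 + 0 = -5$)
$A{\left(j \right)} = -5$
$d = 5$ ($d = \left(-1\right) \left(-5\right) = 5$)
$p{\left(F \right)} = \frac{5}{F}$
$p{\left(9 \right)} + 127 \left(-146\right) = \frac{5}{9} + 127 \left(-146\right) = 5 \cdot \frac{1}{9} - 18542 = \frac{5}{9} - 18542 = - \frac{166873}{9}$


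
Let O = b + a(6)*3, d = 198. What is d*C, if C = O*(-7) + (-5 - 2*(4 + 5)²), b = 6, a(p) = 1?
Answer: -45540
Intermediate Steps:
O = 9 (O = 6 + 1*3 = 6 + 3 = 9)
C = -230 (C = 9*(-7) + (-5 - 2*(4 + 5)²) = -63 + (-5 - 2*9²) = -63 + (-5 - 2*81) = -63 + (-5 - 162) = -63 - 167 = -230)
d*C = 198*(-230) = -45540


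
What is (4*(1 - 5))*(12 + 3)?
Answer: -240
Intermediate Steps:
(4*(1 - 5))*(12 + 3) = (4*(-4))*15 = -16*15 = -240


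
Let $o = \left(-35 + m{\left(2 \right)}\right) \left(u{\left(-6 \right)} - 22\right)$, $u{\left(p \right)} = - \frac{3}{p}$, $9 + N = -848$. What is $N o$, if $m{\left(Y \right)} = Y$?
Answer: $- \frac{1216083}{2} \approx -6.0804 \cdot 10^{5}$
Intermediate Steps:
$N = -857$ ($N = -9 - 848 = -857$)
$o = \frac{1419}{2}$ ($o = \left(-35 + 2\right) \left(- \frac{3}{-6} - 22\right) = - 33 \left(\left(-3\right) \left(- \frac{1}{6}\right) - 22\right) = - 33 \left(\frac{1}{2} - 22\right) = \left(-33\right) \left(- \frac{43}{2}\right) = \frac{1419}{2} \approx 709.5$)
$N o = \left(-857\right) \frac{1419}{2} = - \frac{1216083}{2}$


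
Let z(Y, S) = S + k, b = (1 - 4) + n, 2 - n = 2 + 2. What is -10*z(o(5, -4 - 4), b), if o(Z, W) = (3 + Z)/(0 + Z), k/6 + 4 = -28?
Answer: 1970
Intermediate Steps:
k = -192 (k = -24 + 6*(-28) = -24 - 168 = -192)
n = -2 (n = 2 - (2 + 2) = 2 - 1*4 = 2 - 4 = -2)
b = -5 (b = (1 - 4) - 2 = -3 - 2 = -5)
o(Z, W) = (3 + Z)/Z
z(Y, S) = -192 + S (z(Y, S) = S - 192 = -192 + S)
-10*z(o(5, -4 - 4), b) = -10*(-192 - 5) = -10*(-197) = 1970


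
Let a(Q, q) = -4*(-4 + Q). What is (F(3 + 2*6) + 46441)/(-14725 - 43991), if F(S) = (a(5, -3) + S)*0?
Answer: -46441/58716 ≈ -0.79094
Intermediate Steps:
a(Q, q) = 16 - 4*Q
F(S) = 0 (F(S) = ((16 - 4*5) + S)*0 = ((16 - 20) + S)*0 = (-4 + S)*0 = 0)
(F(3 + 2*6) + 46441)/(-14725 - 43991) = (0 + 46441)/(-14725 - 43991) = 46441/(-58716) = 46441*(-1/58716) = -46441/58716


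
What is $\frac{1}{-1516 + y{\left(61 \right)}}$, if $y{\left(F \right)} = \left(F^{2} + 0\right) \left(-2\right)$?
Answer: $- \frac{1}{8958} \approx -0.00011163$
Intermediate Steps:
$y{\left(F \right)} = - 2 F^{2}$ ($y{\left(F \right)} = F^{2} \left(-2\right) = - 2 F^{2}$)
$\frac{1}{-1516 + y{\left(61 \right)}} = \frac{1}{-1516 - 2 \cdot 61^{2}} = \frac{1}{-1516 - 7442} = \frac{1}{-8958} = - \frac{1}{8958}$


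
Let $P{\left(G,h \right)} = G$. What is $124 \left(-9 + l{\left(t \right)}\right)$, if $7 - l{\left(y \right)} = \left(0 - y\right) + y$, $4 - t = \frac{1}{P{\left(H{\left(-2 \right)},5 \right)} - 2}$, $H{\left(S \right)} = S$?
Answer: $-248$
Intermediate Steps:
$t = \frac{17}{4}$ ($t = 4 - \frac{1}{-2 - 2} = 4 - \frac{1}{-4} = 4 - - \frac{1}{4} = 4 + \frac{1}{4} = \frac{17}{4} \approx 4.25$)
$l{\left(y \right)} = 7$ ($l{\left(y \right)} = 7 - \left(\left(0 - y\right) + y\right) = 7 - \left(- y + y\right) = 7 - 0 = 7 + 0 = 7$)
$124 \left(-9 + l{\left(t \right)}\right) = 124 \left(-9 + 7\right) = 124 \left(-2\right) = -248$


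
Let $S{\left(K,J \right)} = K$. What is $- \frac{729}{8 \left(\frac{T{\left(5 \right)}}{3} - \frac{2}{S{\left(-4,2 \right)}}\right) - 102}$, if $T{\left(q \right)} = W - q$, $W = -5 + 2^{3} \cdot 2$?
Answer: $\frac{729}{82} \approx 8.8902$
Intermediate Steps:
$W = 11$ ($W = -5 + 8 \cdot 2 = -5 + 16 = 11$)
$T{\left(q \right)} = 11 - q$
$- \frac{729}{8 \left(\frac{T{\left(5 \right)}}{3} - \frac{2}{S{\left(-4,2 \right)}}\right) - 102} = - \frac{729}{8 \left(\frac{11 - 5}{3} - \frac{2}{-4}\right) - 102} = - \frac{729}{8 \left(\left(11 - 5\right) \frac{1}{3} - - \frac{1}{2}\right) - 102} = - \frac{729}{8 \left(6 \cdot \frac{1}{3} + \frac{1}{2}\right) - 102} = - \frac{729}{8 \left(2 + \frac{1}{2}\right) - 102} = - \frac{729}{8 \cdot \frac{5}{2} - 102} = - \frac{729}{20 - 102} = - \frac{729}{-82} = \left(-729\right) \left(- \frac{1}{82}\right) = \frac{729}{82}$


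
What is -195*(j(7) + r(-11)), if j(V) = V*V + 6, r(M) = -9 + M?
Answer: -6825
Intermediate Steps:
j(V) = 6 + V**2 (j(V) = V**2 + 6 = 6 + V**2)
-195*(j(7) + r(-11)) = -195*((6 + 7**2) + (-9 - 11)) = -195*((6 + 49) - 20) = -195*(55 - 20) = -195*35 = -6825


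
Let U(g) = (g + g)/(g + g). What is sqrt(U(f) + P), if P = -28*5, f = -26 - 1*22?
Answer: I*sqrt(139) ≈ 11.79*I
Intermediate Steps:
f = -48 (f = -26 - 22 = -48)
U(g) = 1 (U(g) = (2*g)/((2*g)) = (2*g)*(1/(2*g)) = 1)
P = -140
sqrt(U(f) + P) = sqrt(1 - 140) = sqrt(-139) = I*sqrt(139)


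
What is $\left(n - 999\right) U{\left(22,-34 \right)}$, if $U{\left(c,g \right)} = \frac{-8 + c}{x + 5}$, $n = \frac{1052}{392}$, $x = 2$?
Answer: $- \frac{97639}{49} \approx -1992.6$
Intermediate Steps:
$n = \frac{263}{98}$ ($n = 1052 \cdot \frac{1}{392} = \frac{263}{98} \approx 2.6837$)
$U{\left(c,g \right)} = - \frac{8}{7} + \frac{c}{7}$ ($U{\left(c,g \right)} = \frac{-8 + c}{2 + 5} = \frac{-8 + c}{7} = \left(-8 + c\right) \frac{1}{7} = - \frac{8}{7} + \frac{c}{7}$)
$\left(n - 999\right) U{\left(22,-34 \right)} = \left(\frac{263}{98} - 999\right) \left(- \frac{8}{7} + \frac{1}{7} \cdot 22\right) = - \frac{97639 \left(- \frac{8}{7} + \frac{22}{7}\right)}{98} = \left(- \frac{97639}{98}\right) 2 = - \frac{97639}{49}$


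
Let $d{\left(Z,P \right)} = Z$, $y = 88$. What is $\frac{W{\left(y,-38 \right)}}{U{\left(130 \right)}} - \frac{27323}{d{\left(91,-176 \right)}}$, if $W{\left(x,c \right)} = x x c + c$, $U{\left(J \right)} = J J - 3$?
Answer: $- \frac{488458941}{1537627} \approx -317.67$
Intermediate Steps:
$U{\left(J \right)} = -3 + J^{2}$ ($U{\left(J \right)} = J^{2} - 3 = -3 + J^{2}$)
$W{\left(x,c \right)} = c + c x^{2}$ ($W{\left(x,c \right)} = x^{2} c + c = c x^{2} + c = c + c x^{2}$)
$\frac{W{\left(y,-38 \right)}}{U{\left(130 \right)}} - \frac{27323}{d{\left(91,-176 \right)}} = \frac{\left(-38\right) \left(1 + 88^{2}\right)}{-3 + 130^{2}} - \frac{27323}{91} = \frac{\left(-38\right) \left(1 + 7744\right)}{-3 + 16900} - \frac{27323}{91} = \frac{\left(-38\right) 7745}{16897} - \frac{27323}{91} = \left(-294310\right) \frac{1}{16897} - \frac{27323}{91} = - \frac{294310}{16897} - \frac{27323}{91} = - \frac{488458941}{1537627}$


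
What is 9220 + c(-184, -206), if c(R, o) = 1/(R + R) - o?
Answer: 3468767/368 ≈ 9426.0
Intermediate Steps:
c(R, o) = 1/(2*R) - o
9220 + c(-184, -206) = 9220 + ((½)/(-184) - 1*(-206)) = 9220 + ((½)*(-1/184) + 206) = 9220 + (-1/368 + 206) = 9220 + 75807/368 = 3468767/368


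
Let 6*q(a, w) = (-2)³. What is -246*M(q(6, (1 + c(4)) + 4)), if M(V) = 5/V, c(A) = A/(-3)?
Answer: 1845/2 ≈ 922.50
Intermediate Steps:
c(A) = -A/3 (c(A) = A*(-⅓) = -A/3)
q(a, w) = -4/3 (q(a, w) = (⅙)*(-2)³ = (⅙)*(-8) = -4/3)
-246*M(q(6, (1 + c(4)) + 4)) = -1230/(-4/3) = -1230*(-3)/4 = -246*(-15/4) = 1845/2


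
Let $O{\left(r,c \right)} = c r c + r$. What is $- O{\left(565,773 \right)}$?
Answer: $-337604450$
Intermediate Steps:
$O{\left(r,c \right)} = r + r c^{2}$ ($O{\left(r,c \right)} = r c^{2} + r = r + r c^{2}$)
$- O{\left(565,773 \right)} = - 565 \left(1 + 773^{2}\right) = - 565 \left(1 + 597529\right) = - 565 \cdot 597530 = \left(-1\right) 337604450 = -337604450$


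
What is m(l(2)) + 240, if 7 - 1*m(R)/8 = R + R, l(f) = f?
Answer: 264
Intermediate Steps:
m(R) = 56 - 16*R (m(R) = 56 - 8*(R + R) = 56 - 16*R)
m(l(2)) + 240 = (56 - 16*2) + 240 = (56 - 32) + 240 = 24 + 240 = 264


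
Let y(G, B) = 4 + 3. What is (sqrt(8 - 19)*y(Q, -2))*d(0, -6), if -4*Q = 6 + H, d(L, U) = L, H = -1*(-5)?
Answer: 0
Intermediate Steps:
H = 5
Q = -11/4 (Q = -(6 + 5)/4 = -1/4*11 = -11/4 ≈ -2.7500)
y(G, B) = 7
(sqrt(8 - 19)*y(Q, -2))*d(0, -6) = (sqrt(8 - 19)*7)*0 = (sqrt(-11)*7)*0 = ((I*sqrt(11))*7)*0 = (7*I*sqrt(11))*0 = 0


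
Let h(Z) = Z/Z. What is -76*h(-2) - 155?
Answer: -231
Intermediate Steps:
h(Z) = 1
-76*h(-2) - 155 = -76*1 - 155 = -76 - 155 = -231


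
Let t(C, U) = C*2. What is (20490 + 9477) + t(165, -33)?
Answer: 30297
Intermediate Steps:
t(C, U) = 2*C
(20490 + 9477) + t(165, -33) = (20490 + 9477) + 2*165 = 29967 + 330 = 30297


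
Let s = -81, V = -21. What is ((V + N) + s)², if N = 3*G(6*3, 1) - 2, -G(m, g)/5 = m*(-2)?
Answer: 190096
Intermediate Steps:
G(m, g) = 10*m (G(m, g) = -5*m*(-2) = -(-10)*m = 10*m)
N = 538 (N = 3*(10*(6*3)) - 2 = 3*(10*18) - 2 = 3*180 - 2 = 540 - 2 = 538)
((V + N) + s)² = ((-21 + 538) - 81)² = (517 - 81)² = 436² = 190096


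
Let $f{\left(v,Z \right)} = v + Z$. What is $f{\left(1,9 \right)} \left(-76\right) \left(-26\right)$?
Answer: $19760$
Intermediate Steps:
$f{\left(v,Z \right)} = Z + v$
$f{\left(1,9 \right)} \left(-76\right) \left(-26\right) = \left(9 + 1\right) \left(-76\right) \left(-26\right) = 10 \left(-76\right) \left(-26\right) = \left(-760\right) \left(-26\right) = 19760$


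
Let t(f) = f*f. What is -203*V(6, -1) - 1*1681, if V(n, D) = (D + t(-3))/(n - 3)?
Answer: -6667/3 ≈ -2222.3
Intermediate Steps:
t(f) = f²
V(n, D) = (9 + D)/(-3 + n) (V(n, D) = (D + (-3)²)/(n - 3) = (D + 9)/(-3 + n) = (9 + D)/(-3 + n))
-203*V(6, -1) - 1*1681 = -203*(9 - 1)/(-3 + 6) - 1*1681 = -203*8/3 - 1681 = -1624/3 - 1681 = -6667/3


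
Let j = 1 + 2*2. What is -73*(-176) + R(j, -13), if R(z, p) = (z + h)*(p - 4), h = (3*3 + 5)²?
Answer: 9431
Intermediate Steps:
j = 5 (j = 1 + 4 = 5)
h = 196 (h = (9 + 5)² = 14² = 196)
R(z, p) = (-4 + p)*(196 + z) (R(z, p) = (z + 196)*(p - 4) = (196 + z)*(-4 + p) = (-4 + p)*(196 + z))
-73*(-176) + R(j, -13) = -73*(-176) + (-784 - 4*5 + 196*(-13) - 13*5) = 12848 + (-784 - 20 - 2548 - 65) = 12848 - 3417 = 9431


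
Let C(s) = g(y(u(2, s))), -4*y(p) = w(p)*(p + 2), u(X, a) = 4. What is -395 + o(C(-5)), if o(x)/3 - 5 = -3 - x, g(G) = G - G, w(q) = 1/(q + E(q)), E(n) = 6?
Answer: -389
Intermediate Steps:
w(q) = 1/(6 + q) (w(q) = 1/(q + 6) = 1/(6 + q))
y(p) = -(2 + p)/(4*(6 + p)) (y(p) = -(p + 2)/(4*(6 + p)) = -(2 + p)/(4*(6 + p)))
g(G) = 0
C(s) = 0
o(x) = 6 - 3*x (o(x) = 15 + 3*(-3 - x) = 15 + (-9 - 3*x) = 6 - 3*x)
-395 + o(C(-5)) = -395 + (6 - 3*0) = -395 + (6 + 0) = -395 + 6 = -389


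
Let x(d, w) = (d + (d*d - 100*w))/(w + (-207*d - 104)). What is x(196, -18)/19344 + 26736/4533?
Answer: 1753832326175/297359034024 ≈ 5.8980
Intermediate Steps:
x(d, w) = (d + d² - 100*w)/(-104 + w - 207*d) (x(d, w) = (d + (d² - 100*w))/(w + (-104 - 207*d)) = (d + d² - 100*w)/(-104 + w - 207*d))
x(196, -18)/19344 + 26736/4533 = ((-1*196 - 1*196² + 100*(-18))/(104 - 1*(-18) + 207*196))/19344 + 26736/4533 = ((-196 - 1*38416 - 1800)/(104 + 18 + 40572))*(1/19344) + 26736*(1/4533) = ((-196 - 38416 - 1800)/40694)*(1/19344) + 8912/1511 = ((1/40694)*(-40412))*(1/19344) + 8912/1511 = -20206/20347*1/19344 + 8912/1511 = -10103/196796184 + 8912/1511 = 1753832326175/297359034024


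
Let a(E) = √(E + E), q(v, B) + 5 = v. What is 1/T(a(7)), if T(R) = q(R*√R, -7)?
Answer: 125/2119 + 25*14^(¾)/2119 + 70*√14/2119 + 196*14^(¼)/2119 ≈ 0.44690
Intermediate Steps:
q(v, B) = -5 + v
a(E) = √2*√E (a(E) = √(2*E) = √2*√E)
T(R) = -5 + R^(3/2) (T(R) = -5 + R*√R = -5 + R^(3/2))
1/T(a(7)) = 1/(-5 + (√2*√7)^(3/2)) = 1/(-5 + (√14)^(3/2)) = 1/(-5 + 14^(¾))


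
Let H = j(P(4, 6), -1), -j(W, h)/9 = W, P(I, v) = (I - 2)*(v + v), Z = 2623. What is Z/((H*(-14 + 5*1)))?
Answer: 2623/1944 ≈ 1.3493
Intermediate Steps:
P(I, v) = 2*v*(-2 + I) (P(I, v) = (-2 + I)*(2*v) = 2*v*(-2 + I))
j(W, h) = -9*W
H = -216 (H = -18*6*(-2 + 4) = -18*6*2 = -9*24 = -216)
Z/((H*(-14 + 5*1))) = 2623/((-216*(-14 + 5*1))) = 2623/((-216*(-14 + 5))) = 2623/((-216*(-9))) = 2623/1944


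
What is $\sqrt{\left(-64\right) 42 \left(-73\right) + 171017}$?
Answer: $\sqrt{367241} \approx 606.0$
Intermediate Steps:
$\sqrt{\left(-64\right) 42 \left(-73\right) + 171017} = \sqrt{\left(-2688\right) \left(-73\right) + 171017} = \sqrt{196224 + 171017} = \sqrt{367241}$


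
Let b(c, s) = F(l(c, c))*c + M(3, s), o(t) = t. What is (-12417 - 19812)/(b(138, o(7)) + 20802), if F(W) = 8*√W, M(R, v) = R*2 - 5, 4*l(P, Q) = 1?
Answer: -32229/21355 ≈ -1.5092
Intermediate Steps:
l(P, Q) = ¼ (l(P, Q) = (¼)*1 = ¼)
M(R, v) = -5 + 2*R (M(R, v) = 2*R - 5 = -5 + 2*R)
b(c, s) = 1 + 4*c (b(c, s) = (8*√(¼))*c + (-5 + 2*3) = (8*(½))*c + (-5 + 6) = 4*c + 1 = 1 + 4*c)
(-12417 - 19812)/(b(138, o(7)) + 20802) = (-12417 - 19812)/((1 + 4*138) + 20802) = -32229/((1 + 552) + 20802) = -32229/(553 + 20802) = -32229/21355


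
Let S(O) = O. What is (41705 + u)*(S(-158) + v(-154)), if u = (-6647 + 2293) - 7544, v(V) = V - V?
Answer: -4709506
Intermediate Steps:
v(V) = 0
u = -11898 (u = -4354 - 7544 = -11898)
(41705 + u)*(S(-158) + v(-154)) = (41705 - 11898)*(-158 + 0) = 29807*(-158) = -4709506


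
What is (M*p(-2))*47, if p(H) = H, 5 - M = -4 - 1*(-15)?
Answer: 564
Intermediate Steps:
M = -6 (M = 5 - (-4 - 1*(-15)) = 5 - (-4 + 15) = 5 - 1*11 = 5 - 11 = -6)
(M*p(-2))*47 = -6*(-2)*47 = 12*47 = 564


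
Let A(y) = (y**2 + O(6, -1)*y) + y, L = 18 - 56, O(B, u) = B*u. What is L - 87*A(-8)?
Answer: -9086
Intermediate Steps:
L = -38
A(y) = y**2 - 5*y (A(y) = (y**2 + (6*(-1))*y) + y = (y**2 - 6*y) + y = y**2 - 5*y)
L - 87*A(-8) = -38 - (-696)*(-5 - 8) = -38 - (-696)*(-13) = -38 - 87*104 = -38 - 9048 = -9086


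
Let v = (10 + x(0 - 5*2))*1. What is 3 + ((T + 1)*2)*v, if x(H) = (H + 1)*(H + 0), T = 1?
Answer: 403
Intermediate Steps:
x(H) = H*(1 + H) (x(H) = (1 + H)*H = H*(1 + H))
v = 100 (v = (10 + (0 - 5*2)*(1 + (0 - 5*2)))*1 = (10 + (0 - 10)*(1 + (0 - 10)))*1 = (10 - 10*(1 - 10))*1 = (10 - 10*(-9))*1 = (10 + 90)*1 = 100*1 = 100)
3 + ((T + 1)*2)*v = 3 + ((1 + 1)*2)*100 = 3 + (2*2)*100 = 3 + 4*100 = 3 + 400 = 403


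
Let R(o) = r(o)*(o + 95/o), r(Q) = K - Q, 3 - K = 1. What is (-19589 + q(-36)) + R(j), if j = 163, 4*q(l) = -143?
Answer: -29966953/652 ≈ -45962.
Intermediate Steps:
K = 2 (K = 3 - 1*1 = 3 - 1 = 2)
q(l) = -143/4 (q(l) = (¼)*(-143) = -143/4)
r(Q) = 2 - Q
R(o) = (2 - o)*(o + 95/o)
(-19589 + q(-36)) + R(j) = (-19589 - 143/4) - 1*(-2 + 163)*(95 + 163²)/163 = -78499/4 - 1*1/163*161*(95 + 26569) = -78499/4 - 1*1/163*161*26664 = -78499/4 - 4292904/163 = -29966953/652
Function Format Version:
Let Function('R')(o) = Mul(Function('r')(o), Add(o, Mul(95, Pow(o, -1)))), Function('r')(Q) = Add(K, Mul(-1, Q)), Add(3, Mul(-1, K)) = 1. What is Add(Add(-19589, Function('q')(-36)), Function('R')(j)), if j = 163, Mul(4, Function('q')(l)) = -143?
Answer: Rational(-29966953, 652) ≈ -45962.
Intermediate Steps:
K = 2 (K = Add(3, Mul(-1, 1)) = Add(3, -1) = 2)
Function('q')(l) = Rational(-143, 4) (Function('q')(l) = Mul(Rational(1, 4), -143) = Rational(-143, 4))
Function('r')(Q) = Add(2, Mul(-1, Q))
Function('R')(o) = Mul(Add(2, Mul(-1, o)), Add(o, Mul(95, Pow(o, -1))))
Add(Add(-19589, Function('q')(-36)), Function('R')(j)) = Add(Add(-19589, Rational(-143, 4)), Mul(-1, Pow(163, -1), Add(-2, 163), Add(95, Pow(163, 2)))) = Add(Rational(-78499, 4), Mul(-1, Rational(1, 163), 161, Add(95, 26569))) = Add(Rational(-78499, 4), Mul(-1, Rational(1, 163), 161, 26664)) = Add(Rational(-78499, 4), Rational(-4292904, 163)) = Rational(-29966953, 652)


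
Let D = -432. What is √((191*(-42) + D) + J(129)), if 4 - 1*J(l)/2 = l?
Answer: 16*I*√34 ≈ 93.295*I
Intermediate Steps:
J(l) = 8 - 2*l
√((191*(-42) + D) + J(129)) = √((191*(-42) - 432) + (8 - 2*129)) = √((-8022 - 432) + (8 - 258)) = √(-8454 - 250) = √(-8704) = 16*I*√34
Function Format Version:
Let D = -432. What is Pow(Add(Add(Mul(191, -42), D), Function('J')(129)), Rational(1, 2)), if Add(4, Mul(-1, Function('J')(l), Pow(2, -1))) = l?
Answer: Mul(16, I, Pow(34, Rational(1, 2))) ≈ Mul(93.295, I)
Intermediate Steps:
Function('J')(l) = Add(8, Mul(-2, l))
Pow(Add(Add(Mul(191, -42), D), Function('J')(129)), Rational(1, 2)) = Pow(Add(Add(Mul(191, -42), -432), Add(8, Mul(-2, 129))), Rational(1, 2)) = Pow(Add(Add(-8022, -432), Add(8, -258)), Rational(1, 2)) = Pow(Add(-8454, -250), Rational(1, 2)) = Pow(-8704, Rational(1, 2)) = Mul(16, I, Pow(34, Rational(1, 2)))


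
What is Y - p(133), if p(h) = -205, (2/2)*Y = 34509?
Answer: 34714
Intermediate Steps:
Y = 34509
Y - p(133) = 34509 - 1*(-205) = 34509 + 205 = 34714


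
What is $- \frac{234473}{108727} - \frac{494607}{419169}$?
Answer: $- \frac{50686982742}{15191662621} \approx -3.3365$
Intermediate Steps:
$- \frac{234473}{108727} - \frac{494607}{419169} = \left(-234473\right) \frac{1}{108727} - \frac{164869}{139723} = - \frac{234473}{108727} - \frac{164869}{139723} = - \frac{50686982742}{15191662621}$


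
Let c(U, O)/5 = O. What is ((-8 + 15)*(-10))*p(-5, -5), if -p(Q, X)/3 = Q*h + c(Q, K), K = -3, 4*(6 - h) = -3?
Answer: -20475/2 ≈ -10238.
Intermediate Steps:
h = 27/4 (h = 6 - ¼*(-3) = 6 + ¾ = 27/4 ≈ 6.7500)
c(U, O) = 5*O
p(Q, X) = 45 - 81*Q/4 (p(Q, X) = -3*(Q*(27/4) + 5*(-3)) = -3*(27*Q/4 - 15) = -3*(-15 + 27*Q/4) = 45 - 81*Q/4)
((-8 + 15)*(-10))*p(-5, -5) = ((-8 + 15)*(-10))*(45 - 81/4*(-5)) = (7*(-10))*(45 + 405/4) = -70*585/4 = -20475/2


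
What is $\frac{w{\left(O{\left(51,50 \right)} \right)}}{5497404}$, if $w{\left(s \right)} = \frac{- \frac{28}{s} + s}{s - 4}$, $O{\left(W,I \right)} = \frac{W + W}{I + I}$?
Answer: $\frac{67399}{41774772996} \approx 1.6134 \cdot 10^{-6}$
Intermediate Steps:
$O{\left(W,I \right)} = \frac{W}{I}$ ($O{\left(W,I \right)} = \frac{2 W}{2 I} = 2 W \frac{1}{2 I} = \frac{W}{I}$)
$w{\left(s \right)} = \frac{s - \frac{28}{s}}{-4 + s}$
$\frac{w{\left(O{\left(51,50 \right)} \right)}}{5497404} = \frac{\frac{1}{51 \cdot \frac{1}{50}} \frac{1}{-4 + \frac{51}{50}} \left(-28 + \left(\frac{51}{50}\right)^{2}\right)}{5497404} = \frac{-28 + \left(51 \cdot \frac{1}{50}\right)^{2}}{51 \cdot \frac{1}{50} \left(-4 + 51 \cdot \frac{1}{50}\right)} \frac{1}{5497404} = \frac{-28 + \left(\frac{51}{50}\right)^{2}}{\frac{51}{50} \left(-4 + \frac{51}{50}\right)} \frac{1}{5497404} = \frac{50 \left(-28 + \frac{2601}{2500}\right)}{51 \left(- \frac{149}{50}\right)} \frac{1}{5497404} = \frac{50}{51} \left(- \frac{50}{149}\right) \left(- \frac{67399}{2500}\right) \frac{1}{5497404} = \frac{67399}{7599} \cdot \frac{1}{5497404} = \frac{67399}{41774772996}$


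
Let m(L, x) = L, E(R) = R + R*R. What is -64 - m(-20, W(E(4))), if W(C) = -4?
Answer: -44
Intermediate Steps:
E(R) = R + R²
-64 - m(-20, W(E(4))) = -64 - 1*(-20) = -64 + 20 = -44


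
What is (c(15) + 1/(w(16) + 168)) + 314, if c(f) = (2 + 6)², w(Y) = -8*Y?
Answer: 15121/40 ≈ 378.02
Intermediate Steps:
c(f) = 64 (c(f) = 8² = 64)
(c(15) + 1/(w(16) + 168)) + 314 = (64 + 1/(-8*16 + 168)) + 314 = (64 + 1/(-128 + 168)) + 314 = (64 + 1/40) + 314 = 2561/40 + 314 = 15121/40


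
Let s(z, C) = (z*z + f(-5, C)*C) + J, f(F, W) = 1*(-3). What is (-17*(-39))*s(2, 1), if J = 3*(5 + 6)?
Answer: 22542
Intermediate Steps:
J = 33 (J = 3*11 = 33)
f(F, W) = -3
s(z, C) = 33 + z² - 3*C (s(z, C) = (z*z - 3*C) + 33 = (z² - 3*C) + 33 = 33 + z² - 3*C)
(-17*(-39))*s(2, 1) = (-17*(-39))*(33 + 2² - 3*1) = 663*(33 + 4 - 3) = 663*34 = 22542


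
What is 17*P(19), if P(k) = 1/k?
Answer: 17/19 ≈ 0.89474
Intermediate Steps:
17*P(19) = 17/19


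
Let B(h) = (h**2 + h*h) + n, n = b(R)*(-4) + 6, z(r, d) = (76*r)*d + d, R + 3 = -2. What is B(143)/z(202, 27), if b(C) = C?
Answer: 3148/31887 ≈ 0.098724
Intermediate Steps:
R = -5 (R = -3 - 2 = -5)
z(r, d) = d + 76*d*r (z(r, d) = 76*d*r + d = d + 76*d*r)
n = 26 (n = -5*(-4) + 6 = 20 + 6 = 26)
B(h) = 26 + 2*h**2 (B(h) = (h**2 + h*h) + 26 = (h**2 + h**2) + 26 = 2*h**2 + 26 = 26 + 2*h**2)
B(143)/z(202, 27) = (26 + 2*143**2)/((27*(1 + 76*202))) = (26 + 2*20449)/((27*(1 + 15352))) = (26 + 40898)/((27*15353)) = 40924/414531 = 40924*(1/414531) = 3148/31887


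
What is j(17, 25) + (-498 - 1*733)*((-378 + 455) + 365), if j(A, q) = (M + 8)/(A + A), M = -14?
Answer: -9249737/17 ≈ -5.4410e+5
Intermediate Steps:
j(A, q) = -3/A (j(A, q) = (-14 + 8)/(A + A) = -6*1/(2*A) = -3/A)
j(17, 25) + (-498 - 1*733)*((-378 + 455) + 365) = -3/17 + (-498 - 1*733)*((-378 + 455) + 365) = -3*1/17 + (-498 - 733)*(77 + 365) = -3/17 - 1231*442 = -3/17 - 544102 = -9249737/17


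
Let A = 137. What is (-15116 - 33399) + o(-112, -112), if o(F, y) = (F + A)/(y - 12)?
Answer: -6015885/124 ≈ -48515.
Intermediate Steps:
o(F, y) = (137 + F)/(-12 + y) (o(F, y) = (F + 137)/(y - 12) = (137 + F)/(-12 + y))
(-15116 - 33399) + o(-112, -112) = (-15116 - 33399) + (137 - 112)/(-12 - 112) = -48515 + 25/(-124) = -48515 - 1/124*25 = -48515 - 25/124 = -6015885/124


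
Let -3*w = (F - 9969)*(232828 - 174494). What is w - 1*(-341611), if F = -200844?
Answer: 4099530125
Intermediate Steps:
w = 4099188514 (w = -(-200844 - 9969)*(232828 - 174494)/3 = -(-70271)*58334 = -⅓*(-12297565542) = 4099188514)
w - 1*(-341611) = 4099188514 - 1*(-341611) = 4099188514 + 341611 = 4099530125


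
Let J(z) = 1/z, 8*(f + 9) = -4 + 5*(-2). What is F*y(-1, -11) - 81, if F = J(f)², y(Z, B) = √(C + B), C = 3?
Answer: -81 + 32*I*√2/1849 ≈ -81.0 + 0.024475*I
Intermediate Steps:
f = -43/4 (f = -9 + (-4 + 5*(-2))/8 = -9 + (-4 - 10)/8 = -9 + (⅛)*(-14) = -9 - 7/4 = -43/4 ≈ -10.750)
y(Z, B) = √(3 + B)
F = 16/1849 (F = (1/(-43/4))² = (-4/43)² = 16/1849 ≈ 0.0086533)
F*y(-1, -11) - 81 = 16*√(3 - 11)/1849 - 81 = 16*√(-8)/1849 - 81 = 16*(2*I*√2)/1849 - 81 = 32*I*√2/1849 - 81 = -81 + 32*I*√2/1849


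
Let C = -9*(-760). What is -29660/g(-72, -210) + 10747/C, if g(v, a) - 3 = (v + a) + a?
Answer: 69376561/1114920 ≈ 62.226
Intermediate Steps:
g(v, a) = 3 + v + 2*a (g(v, a) = 3 + ((v + a) + a) = 3 + ((a + v) + a) = 3 + (v + 2*a) = 3 + v + 2*a)
C = 6840
-29660/g(-72, -210) + 10747/C = -29660/(3 - 72 + 2*(-210)) + 10747/6840 = -29660/(3 - 72 - 420) + 10747*(1/6840) = -29660/(-489) + 10747/6840 = -29660*(-1/489) + 10747/6840 = 29660/489 + 10747/6840 = 69376561/1114920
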